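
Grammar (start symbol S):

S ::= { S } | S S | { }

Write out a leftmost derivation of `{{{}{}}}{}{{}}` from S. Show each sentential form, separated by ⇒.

S⇒SS⇒{S}S⇒{{S}}S⇒{{SS}}S⇒{{{}S}}S⇒{{{}{}}}S⇒{{{}{}}}SS⇒{{{}{}}}{}S⇒{{{}{}}}{}{S}⇒{{{}{}}}{}{{}}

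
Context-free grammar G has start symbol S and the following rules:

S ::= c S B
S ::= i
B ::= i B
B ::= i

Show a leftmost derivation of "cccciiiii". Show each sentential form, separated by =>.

S=>cSB=>ccSBB=>cccSBBB=>ccccSBBBB=>cccciBBBB=>cccciiBBB=>cccciiiBB=>cccciiiiB=>cccciiiii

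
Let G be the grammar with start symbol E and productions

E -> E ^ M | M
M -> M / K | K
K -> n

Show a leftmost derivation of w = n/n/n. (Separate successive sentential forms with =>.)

E => M => M/K => M/K/K => K/K/K => n/K/K => n/n/K => n/n/n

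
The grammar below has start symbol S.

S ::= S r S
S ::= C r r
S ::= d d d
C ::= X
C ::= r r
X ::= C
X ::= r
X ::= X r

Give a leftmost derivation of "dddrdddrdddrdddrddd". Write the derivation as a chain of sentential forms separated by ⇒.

S ⇒ SrS ⇒ SrSrS ⇒ SrSrSrS ⇒ SrSrSrSrS ⇒ dddrSrSrSrS ⇒ dddrdddrSrSrS ⇒ dddrdddrdddrSrS ⇒ dddrdddrdddrdddrS ⇒ dddrdddrdddrdddrddd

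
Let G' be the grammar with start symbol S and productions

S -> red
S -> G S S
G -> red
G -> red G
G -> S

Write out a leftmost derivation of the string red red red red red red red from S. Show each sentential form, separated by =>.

S => G S S => red G S S => red red G S S => red red S S S => red red G S S S S => red red red S S S S => red red red red S S S => red red red red red S S => red red red red red red S => red red red red red red red

S => G S S   [S -> G S S]
G S S => red G S S   [G -> red G]
red G S S => red red G S S   [G -> red G]
red red G S S => red red S S S   [G -> S]
red red S S S => red red G S S S S   [S -> G S S]
red red G S S S S => red red red S S S S   [G -> red]
red red red S S S S => red red red red S S S   [S -> red]
red red red red S S S => red red red red red S S   [S -> red]
red red red red red S S => red red red red red red S   [S -> red]
red red red red red red S => red red red red red red red   [S -> red]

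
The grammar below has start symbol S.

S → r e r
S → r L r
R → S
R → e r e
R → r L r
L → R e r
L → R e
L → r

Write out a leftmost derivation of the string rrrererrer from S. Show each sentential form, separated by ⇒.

S ⇒ rLr ⇒ rRer ⇒ rSer ⇒ rrLrer ⇒ rrRerrer ⇒ rrSerrer ⇒ rrrererrer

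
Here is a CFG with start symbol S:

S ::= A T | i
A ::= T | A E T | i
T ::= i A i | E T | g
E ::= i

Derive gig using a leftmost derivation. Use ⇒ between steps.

S⇒AT⇒TT⇒gT⇒gET⇒giT⇒gig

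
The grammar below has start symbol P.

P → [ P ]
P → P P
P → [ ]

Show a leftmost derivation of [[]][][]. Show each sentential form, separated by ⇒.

P⇒PP⇒PPP⇒[P]PP⇒[[]]PP⇒[[]][]P⇒[[]][][]

P ⇒ PP   [P → P P]
PP ⇒ PPP   [P → P P]
PPP ⇒ [P]PP   [P → [ P ]]
[P]PP ⇒ [[]]PP   [P → [ ]]
[[]]PP ⇒ [[]][]P   [P → [ ]]
[[]][]P ⇒ [[]][][]   [P → [ ]]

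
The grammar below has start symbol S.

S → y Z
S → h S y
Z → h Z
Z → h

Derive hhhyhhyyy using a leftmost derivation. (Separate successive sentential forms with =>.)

S => hSy => hhSyy => hhhSyyy => hhhyZyyy => hhhyhZyyy => hhhyhhyyy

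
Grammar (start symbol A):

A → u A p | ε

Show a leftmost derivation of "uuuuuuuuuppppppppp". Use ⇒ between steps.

A ⇒ uAp ⇒ uuApp ⇒ uuuAppp ⇒ uuuuApppp ⇒ uuuuuAppppp ⇒ uuuuuuApppppp ⇒ uuuuuuuAppppppp ⇒ uuuuuuuuApppppppp ⇒ uuuuuuuuuAppppppppp ⇒ uuuuuuuuuppppppppp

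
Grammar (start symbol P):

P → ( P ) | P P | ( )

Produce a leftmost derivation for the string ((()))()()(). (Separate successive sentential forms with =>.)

P=>PP=>PPP=>PPPP=>(P)PPP=>((P))PPP=>((()))PPP=>((()))()PP=>((()))()()P=>((()))()()()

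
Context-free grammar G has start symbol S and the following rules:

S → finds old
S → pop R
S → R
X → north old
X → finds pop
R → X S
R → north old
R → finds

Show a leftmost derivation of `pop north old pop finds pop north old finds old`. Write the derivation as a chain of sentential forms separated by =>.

S => pop R => pop X S => pop north old S => pop north old pop R => pop north old pop X S => pop north old pop finds pop S => pop north old pop finds pop R => pop north old pop finds pop X S => pop north old pop finds pop north old S => pop north old pop finds pop north old finds old

S => pop R   [S → pop R]
pop R => pop X S   [R → X S]
pop X S => pop north old S   [X → north old]
pop north old S => pop north old pop R   [S → pop R]
pop north old pop R => pop north old pop X S   [R → X S]
pop north old pop X S => pop north old pop finds pop S   [X → finds pop]
pop north old pop finds pop S => pop north old pop finds pop R   [S → R]
pop north old pop finds pop R => pop north old pop finds pop X S   [R → X S]
pop north old pop finds pop X S => pop north old pop finds pop north old S   [X → north old]
pop north old pop finds pop north old S => pop north old pop finds pop north old finds old   [S → finds old]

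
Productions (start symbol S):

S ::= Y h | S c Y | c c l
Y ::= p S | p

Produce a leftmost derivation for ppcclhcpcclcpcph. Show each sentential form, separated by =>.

S => Yh => pSh => pScYh => pYhcYh => ppShcYh => ppcclhcYh => ppcclhcpSh => ppcclhcpScYh => ppcclhcpScYcYh => ppcclhcpcclcYcYh => ppcclhcpcclcpcYh => ppcclhcpcclcpcph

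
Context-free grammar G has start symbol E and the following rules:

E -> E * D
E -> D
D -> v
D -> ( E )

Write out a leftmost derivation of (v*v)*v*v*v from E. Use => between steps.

E => E*D => E*D*D => E*D*D*D => D*D*D*D => (E)*D*D*D => (E*D)*D*D*D => (D*D)*D*D*D => (v*D)*D*D*D => (v*v)*D*D*D => (v*v)*v*D*D => (v*v)*v*v*D => (v*v)*v*v*v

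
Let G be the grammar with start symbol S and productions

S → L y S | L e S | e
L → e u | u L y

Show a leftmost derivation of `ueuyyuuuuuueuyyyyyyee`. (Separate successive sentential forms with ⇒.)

S ⇒ LyS   [S → L y S]
LyS ⇒ uLyyS   [L → u L y]
uLyyS ⇒ ueuyyS   [L → e u]
ueuyyS ⇒ ueuyyLeS   [S → L e S]
ueuyyLeS ⇒ ueuyyuLyeS   [L → u L y]
ueuyyuLyeS ⇒ ueuyyuuLyyeS   [L → u L y]
ueuyyuuLyyeS ⇒ ueuyyuuuLyyyeS   [L → u L y]
ueuyyuuuLyyyeS ⇒ ueuyyuuuuLyyyyeS   [L → u L y]
ueuyyuuuuLyyyyeS ⇒ ueuyyuuuuuLyyyyyeS   [L → u L y]
ueuyyuuuuuLyyyyyeS ⇒ ueuyyuuuuuuLyyyyyyeS   [L → u L y]
ueuyyuuuuuuLyyyyyyeS ⇒ ueuyyuuuuuueuyyyyyyeS   [L → e u]
ueuyyuuuuuueuyyyyyyeS ⇒ ueuyyuuuuuueuyyyyyyee   [S → e]

S ⇒ LyS ⇒ uLyyS ⇒ ueuyyS ⇒ ueuyyLeS ⇒ ueuyyuLyeS ⇒ ueuyyuuLyyeS ⇒ ueuyyuuuLyyyeS ⇒ ueuyyuuuuLyyyyeS ⇒ ueuyyuuuuuLyyyyyeS ⇒ ueuyyuuuuuuLyyyyyyeS ⇒ ueuyyuuuuuueuyyyyyyeS ⇒ ueuyyuuuuuueuyyyyyyee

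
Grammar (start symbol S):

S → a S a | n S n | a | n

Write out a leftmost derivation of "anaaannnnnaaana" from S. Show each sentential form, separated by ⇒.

S⇒aSa⇒anSna⇒anaSana⇒anaaSaana⇒anaaaSaaana⇒anaaanSnaaana⇒anaaannSnnaaana⇒anaaannnnnaaana

S ⇒ aSa   [S → a S a]
aSa ⇒ anSna   [S → n S n]
anSna ⇒ anaSana   [S → a S a]
anaSana ⇒ anaaSaana   [S → a S a]
anaaSaana ⇒ anaaaSaaana   [S → a S a]
anaaaSaaana ⇒ anaaanSnaaana   [S → n S n]
anaaanSnaaana ⇒ anaaannSnnaaana   [S → n S n]
anaaannSnnaaana ⇒ anaaannnnnaaana   [S → n]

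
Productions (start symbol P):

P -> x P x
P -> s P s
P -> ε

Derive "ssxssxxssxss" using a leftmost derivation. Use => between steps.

P => sPs => ssPss => ssxPxss => ssxsPsxss => ssxssPssxss => ssxssxPxssxss => ssxssxxssxss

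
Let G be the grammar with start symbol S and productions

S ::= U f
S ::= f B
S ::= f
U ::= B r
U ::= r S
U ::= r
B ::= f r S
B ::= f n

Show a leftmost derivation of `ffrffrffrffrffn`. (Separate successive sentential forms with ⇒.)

S ⇒ fB ⇒ ffrS ⇒ ffrfB ⇒ ffrffrS ⇒ ffrffrfB ⇒ ffrffrffrS ⇒ ffrffrffrfB ⇒ ffrffrffrffrS ⇒ ffrffrffrffrfB ⇒ ffrffrffrffrffn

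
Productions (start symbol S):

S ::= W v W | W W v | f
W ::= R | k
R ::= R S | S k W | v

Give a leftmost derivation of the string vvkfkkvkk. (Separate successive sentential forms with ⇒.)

S ⇒ WvW ⇒ RvW ⇒ vvW ⇒ vvR ⇒ vvSkW ⇒ vvWWvkW ⇒ vvkWvkW ⇒ vvkRvkW ⇒ vvkSkWvkW ⇒ vvkfkWvkW ⇒ vvkfkkvkW ⇒ vvkfkkvkk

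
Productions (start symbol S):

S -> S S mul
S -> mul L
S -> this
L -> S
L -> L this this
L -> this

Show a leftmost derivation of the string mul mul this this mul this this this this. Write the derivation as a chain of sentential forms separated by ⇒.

S ⇒ mul L ⇒ mul L this this ⇒ mul L this this this this ⇒ mul S this this this this ⇒ mul S S mul this this this this ⇒ mul mul L S mul this this this this ⇒ mul mul S S mul this this this this ⇒ mul mul this S mul this this this this ⇒ mul mul this this mul this this this this

S ⇒ mul L   [S -> mul L]
mul L ⇒ mul L this this   [L -> L this this]
mul L this this ⇒ mul L this this this this   [L -> L this this]
mul L this this this this ⇒ mul S this this this this   [L -> S]
mul S this this this this ⇒ mul S S mul this this this this   [S -> S S mul]
mul S S mul this this this this ⇒ mul mul L S mul this this this this   [S -> mul L]
mul mul L S mul this this this this ⇒ mul mul S S mul this this this this   [L -> S]
mul mul S S mul this this this this ⇒ mul mul this S mul this this this this   [S -> this]
mul mul this S mul this this this this ⇒ mul mul this this mul this this this this   [S -> this]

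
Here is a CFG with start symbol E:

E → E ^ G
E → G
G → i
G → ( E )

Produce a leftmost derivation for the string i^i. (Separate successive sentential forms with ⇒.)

E⇒E^G⇒G^G⇒i^G⇒i^i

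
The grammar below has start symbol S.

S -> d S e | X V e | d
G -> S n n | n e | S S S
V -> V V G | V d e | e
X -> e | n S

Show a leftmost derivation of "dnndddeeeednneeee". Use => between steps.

S => dSe   [S -> d S e]
dSe => dXVee   [S -> X V e]
dXVee => dnSVee   [X -> n S]
dnSVee => dnXVeVee   [S -> X V e]
dnXVeVee => dnnSVeVee   [X -> n S]
dnnSVeVee => dnndSeVeVee   [S -> d S e]
dnndSeVeVee => dnnddSeeVeVee   [S -> d S e]
dnnddSeeVeVee => dnndddeeVeVee   [S -> d]
dnndddeeVeVee => dnndddeeVVGeVee   [V -> V V G]
dnndddeeVVGeVee => dnndddeeeVGeVee   [V -> e]
dnndddeeeVGeVee => dnndddeeeeGeVee   [V -> e]
dnndddeeeeGeVee => dnndddeeeeSnneVee   [G -> S n n]
dnndddeeeeSnneVee => dnndddeeeednneVee   [S -> d]
dnndddeeeednneVee => dnndddeeeednneeee   [V -> e]

S => dSe => dXVee => dnSVee => dnXVeVee => dnnSVeVee => dnndSeVeVee => dnnddSeeVeVee => dnndddeeVeVee => dnndddeeVVGeVee => dnndddeeeVGeVee => dnndddeeeeGeVee => dnndddeeeeSnneVee => dnndddeeeednneVee => dnndddeeeednneeee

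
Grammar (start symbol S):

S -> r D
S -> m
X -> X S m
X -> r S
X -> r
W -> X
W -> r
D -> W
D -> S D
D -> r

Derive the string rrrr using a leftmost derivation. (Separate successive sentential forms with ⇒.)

S ⇒ rD   [S -> r D]
rD ⇒ rSD   [D -> S D]
rSD ⇒ rrDD   [S -> r D]
rrDD ⇒ rrrD   [D -> r]
rrrD ⇒ rrrr   [D -> r]

S⇒rD⇒rSD⇒rrDD⇒rrrD⇒rrrr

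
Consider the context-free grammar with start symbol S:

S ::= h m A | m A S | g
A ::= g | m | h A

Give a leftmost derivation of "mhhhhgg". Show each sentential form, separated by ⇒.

S⇒mAS⇒mhAS⇒mhhAS⇒mhhhAS⇒mhhhhAS⇒mhhhhgS⇒mhhhhgg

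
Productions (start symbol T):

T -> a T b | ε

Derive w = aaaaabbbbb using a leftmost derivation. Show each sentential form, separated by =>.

T => aTb => aaTbb => aaaTbbb => aaaaTbbbb => aaaaaTbbbbb => aaaaabbbbb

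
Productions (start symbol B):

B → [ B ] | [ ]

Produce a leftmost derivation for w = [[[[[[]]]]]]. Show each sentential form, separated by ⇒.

B⇒[B]⇒[[B]]⇒[[[B]]]⇒[[[[B]]]]⇒[[[[[B]]]]]⇒[[[[[[]]]]]]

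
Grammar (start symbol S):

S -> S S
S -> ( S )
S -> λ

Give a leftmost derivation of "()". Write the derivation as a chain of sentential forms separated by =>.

S=>SS=>SSS=>(S)SS=>()SS=>()S=>()

S => SS   [S -> S S]
SS => SSS   [S -> S S]
SSS => (S)SS   [S -> ( S )]
(S)SS => ()SS   [S -> λ]
()SS => ()S   [S -> λ]
()S => ()   [S -> λ]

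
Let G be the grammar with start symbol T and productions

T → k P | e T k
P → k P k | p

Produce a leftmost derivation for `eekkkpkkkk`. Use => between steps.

T => eTk   [T → e T k]
eTk => eeTkk   [T → e T k]
eeTkk => eekPkk   [T → k P]
eekPkk => eekkPkkk   [P → k P k]
eekkPkkk => eekkkPkkkk   [P → k P k]
eekkkPkkkk => eekkkpkkkk   [P → p]

T=>eTk=>eeTkk=>eekPkk=>eekkPkkk=>eekkkPkkkk=>eekkkpkkkk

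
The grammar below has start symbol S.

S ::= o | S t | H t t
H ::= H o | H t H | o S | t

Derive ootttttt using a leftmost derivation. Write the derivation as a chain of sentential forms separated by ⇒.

S ⇒ St   [S ::= S t]
St ⇒ Stt   [S ::= S t]
Stt ⇒ Sttt   [S ::= S t]
Sttt ⇒ Httttt   [S ::= H t t]
Httttt ⇒ oSttttt   [H ::= o S]
oSttttt ⇒ oStttttt   [S ::= S t]
oStttttt ⇒ ootttttt   [S ::= o]

S⇒St⇒Stt⇒Sttt⇒Httttt⇒oSttttt⇒oStttttt⇒ootttttt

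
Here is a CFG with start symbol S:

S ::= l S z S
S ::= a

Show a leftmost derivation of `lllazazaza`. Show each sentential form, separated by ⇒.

S ⇒ lSzS   [S ::= l S z S]
lSzS ⇒ llSzSzS   [S ::= l S z S]
llSzSzS ⇒ lllSzSzSzS   [S ::= l S z S]
lllSzSzSzS ⇒ lllazSzSzS   [S ::= a]
lllazSzSzS ⇒ lllazazSzS   [S ::= a]
lllazazSzS ⇒ lllazazazS   [S ::= a]
lllazazazS ⇒ lllazazaza   [S ::= a]

S⇒lSzS⇒llSzSzS⇒lllSzSzSzS⇒lllazSzSzS⇒lllazazSzS⇒lllazazazS⇒lllazazaza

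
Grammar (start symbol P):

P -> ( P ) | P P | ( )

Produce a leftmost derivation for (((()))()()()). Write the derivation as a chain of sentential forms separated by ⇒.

P ⇒ (P)   [P -> ( P )]
(P) ⇒ (PP)   [P -> P P]
(PP) ⇒ (PPP)   [P -> P P]
(PPP) ⇒ (PPPP)   [P -> P P]
(PPPP) ⇒ ((P)PPP)   [P -> ( P )]
((P)PPP) ⇒ (((P))PPP)   [P -> ( P )]
(((P))PPP) ⇒ (((()))PPP)   [P -> ( )]
(((()))PPP) ⇒ (((()))()PP)   [P -> ( )]
(((()))()PP) ⇒ (((()))()()P)   [P -> ( )]
(((()))()()P) ⇒ (((()))()()())   [P -> ( )]

P ⇒ (P) ⇒ (PP) ⇒ (PPP) ⇒ (PPPP) ⇒ ((P)PPP) ⇒ (((P))PPP) ⇒ (((()))PPP) ⇒ (((()))()PP) ⇒ (((()))()()P) ⇒ (((()))()()())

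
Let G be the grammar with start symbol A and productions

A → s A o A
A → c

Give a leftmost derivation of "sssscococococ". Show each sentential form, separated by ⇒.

A⇒sAoA⇒ssAoAoA⇒sssAoAoAoA⇒ssssAoAoAoAoA⇒sssscoAoAoAoA⇒sssscocoAoAoA⇒sssscococoAoA⇒sssscocococoA⇒sssscococococ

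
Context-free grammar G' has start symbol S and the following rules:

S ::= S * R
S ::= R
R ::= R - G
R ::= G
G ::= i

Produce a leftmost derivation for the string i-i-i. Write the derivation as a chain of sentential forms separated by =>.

S => R   [S ::= R]
R => R-G   [R ::= R - G]
R-G => R-G-G   [R ::= R - G]
R-G-G => G-G-G   [R ::= G]
G-G-G => i-G-G   [G ::= i]
i-G-G => i-i-G   [G ::= i]
i-i-G => i-i-i   [G ::= i]

S => R => R-G => R-G-G => G-G-G => i-G-G => i-i-G => i-i-i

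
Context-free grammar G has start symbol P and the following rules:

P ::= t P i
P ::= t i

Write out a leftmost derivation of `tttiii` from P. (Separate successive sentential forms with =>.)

P => tPi => ttPii => tttiii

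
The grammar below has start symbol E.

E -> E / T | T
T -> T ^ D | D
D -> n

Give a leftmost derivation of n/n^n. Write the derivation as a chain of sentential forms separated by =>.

E => E/T => T/T => D/T => n/T => n/T^D => n/D^D => n/n^D => n/n^n

E => E/T   [E -> E / T]
E/T => T/T   [E -> T]
T/T => D/T   [T -> D]
D/T => n/T   [D -> n]
n/T => n/T^D   [T -> T ^ D]
n/T^D => n/D^D   [T -> D]
n/D^D => n/n^D   [D -> n]
n/n^D => n/n^n   [D -> n]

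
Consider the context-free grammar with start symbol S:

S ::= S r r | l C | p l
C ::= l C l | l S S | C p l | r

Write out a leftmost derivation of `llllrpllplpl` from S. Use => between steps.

S => lC   [S ::= l C]
lC => lCpl   [C ::= C p l]
lCpl => lCplpl   [C ::= C p l]
lCplpl => llClplpl   [C ::= l C l]
llClplpl => lllSSlplpl   [C ::= l S S]
lllSSlplpl => llllCSlplpl   [S ::= l C]
llllCSlplpl => llllrSlplpl   [C ::= r]
llllrSlplpl => llllrpllplpl   [S ::= p l]

S => lC => lCpl => lCplpl => llClplpl => lllSSlplpl => llllCSlplpl => llllrSlplpl => llllrpllplpl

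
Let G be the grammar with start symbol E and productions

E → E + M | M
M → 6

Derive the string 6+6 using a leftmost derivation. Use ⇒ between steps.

E ⇒ E+M   [E → E + M]
E+M ⇒ M+M   [E → M]
M+M ⇒ 6+M   [M → 6]
6+M ⇒ 6+6   [M → 6]

E ⇒ E+M ⇒ M+M ⇒ 6+M ⇒ 6+6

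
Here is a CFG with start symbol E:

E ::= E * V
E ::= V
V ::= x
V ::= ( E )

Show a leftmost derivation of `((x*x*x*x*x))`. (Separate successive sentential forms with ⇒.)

E⇒V⇒(E)⇒(V)⇒((E))⇒((E*V))⇒((E*V*V))⇒((E*V*V*V))⇒((E*V*V*V*V))⇒((V*V*V*V*V))⇒((x*V*V*V*V))⇒((x*x*V*V*V))⇒((x*x*x*V*V))⇒((x*x*x*x*V))⇒((x*x*x*x*x))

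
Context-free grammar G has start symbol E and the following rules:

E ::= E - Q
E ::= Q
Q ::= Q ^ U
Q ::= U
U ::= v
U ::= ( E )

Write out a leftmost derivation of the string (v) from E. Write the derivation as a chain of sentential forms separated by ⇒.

E ⇒ Q   [E ::= Q]
Q ⇒ U   [Q ::= U]
U ⇒ (E)   [U ::= ( E )]
(E) ⇒ (Q)   [E ::= Q]
(Q) ⇒ (U)   [Q ::= U]
(U) ⇒ (v)   [U ::= v]

E ⇒ Q ⇒ U ⇒ (E) ⇒ (Q) ⇒ (U) ⇒ (v)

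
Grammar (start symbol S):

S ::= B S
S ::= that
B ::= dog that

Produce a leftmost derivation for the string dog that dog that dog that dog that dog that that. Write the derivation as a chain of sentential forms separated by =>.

S => B S => dog that S => dog that B S => dog that dog that S => dog that dog that B S => dog that dog that dog that S => dog that dog that dog that B S => dog that dog that dog that dog that S => dog that dog that dog that dog that B S => dog that dog that dog that dog that dog that S => dog that dog that dog that dog that dog that that

S => B S   [S ::= B S]
B S => dog that S   [B ::= dog that]
dog that S => dog that B S   [S ::= B S]
dog that B S => dog that dog that S   [B ::= dog that]
dog that dog that S => dog that dog that B S   [S ::= B S]
dog that dog that B S => dog that dog that dog that S   [B ::= dog that]
dog that dog that dog that S => dog that dog that dog that B S   [S ::= B S]
dog that dog that dog that B S => dog that dog that dog that dog that S   [B ::= dog that]
dog that dog that dog that dog that S => dog that dog that dog that dog that B S   [S ::= B S]
dog that dog that dog that dog that B S => dog that dog that dog that dog that dog that S   [B ::= dog that]
dog that dog that dog that dog that dog that S => dog that dog that dog that dog that dog that that   [S ::= that]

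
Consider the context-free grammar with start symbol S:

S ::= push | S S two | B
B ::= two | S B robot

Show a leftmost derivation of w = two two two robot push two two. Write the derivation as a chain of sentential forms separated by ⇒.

S ⇒ S S two ⇒ B S two ⇒ two S two ⇒ two S S two two ⇒ two B S two two ⇒ two S B robot S two two ⇒ two B B robot S two two ⇒ two two B robot S two two ⇒ two two two robot S two two ⇒ two two two robot push two two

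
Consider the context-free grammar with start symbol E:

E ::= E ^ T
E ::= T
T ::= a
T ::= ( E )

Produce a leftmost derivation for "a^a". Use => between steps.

E => E^T   [E ::= E ^ T]
E^T => T^T   [E ::= T]
T^T => a^T   [T ::= a]
a^T => a^a   [T ::= a]

E=>E^T=>T^T=>a^T=>a^a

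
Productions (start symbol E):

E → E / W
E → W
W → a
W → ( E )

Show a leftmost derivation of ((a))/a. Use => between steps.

E => E/W => W/W => (E)/W => (W)/W => ((E))/W => ((W))/W => ((a))/W => ((a))/a

E => E/W   [E → E / W]
E/W => W/W   [E → W]
W/W => (E)/W   [W → ( E )]
(E)/W => (W)/W   [E → W]
(W)/W => ((E))/W   [W → ( E )]
((E))/W => ((W))/W   [E → W]
((W))/W => ((a))/W   [W → a]
((a))/W => ((a))/a   [W → a]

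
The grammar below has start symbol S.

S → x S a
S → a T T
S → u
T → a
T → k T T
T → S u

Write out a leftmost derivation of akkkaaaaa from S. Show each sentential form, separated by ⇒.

S ⇒ aTT   [S → a T T]
aTT ⇒ akTTT   [T → k T T]
akTTT ⇒ akkTTTT   [T → k T T]
akkTTTT ⇒ akkkTTTTT   [T → k T T]
akkkTTTTT ⇒ akkkaTTTT   [T → a]
akkkaTTTT ⇒ akkkaaTTT   [T → a]
akkkaaTTT ⇒ akkkaaaTT   [T → a]
akkkaaaTT ⇒ akkkaaaaT   [T → a]
akkkaaaaT ⇒ akkkaaaaa   [T → a]

S ⇒ aTT ⇒ akTTT ⇒ akkTTTT ⇒ akkkTTTTT ⇒ akkkaTTTT ⇒ akkkaaTTT ⇒ akkkaaaTT ⇒ akkkaaaaT ⇒ akkkaaaaa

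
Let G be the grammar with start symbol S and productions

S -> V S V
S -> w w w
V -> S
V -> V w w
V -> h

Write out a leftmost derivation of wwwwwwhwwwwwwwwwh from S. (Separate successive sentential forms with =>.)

S=>VSV=>VwwSV=>VwwwwSV=>VwwwwwwSV=>SwwwwwwSV=>VSVwwwwwwSV=>SSVwwwwwwSV=>wwwSVwwwwwwSV=>wwwwwwVwwwwwwSV=>wwwwwwhwwwwwwSV=>wwwwwwhwwwwwwwwwV=>wwwwwwhwwwwwwwwwh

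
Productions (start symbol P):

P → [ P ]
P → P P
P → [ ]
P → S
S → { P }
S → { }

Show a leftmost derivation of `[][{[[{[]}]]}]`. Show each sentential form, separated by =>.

P=>PP=>[]P=>[][P]=>[][S]=>[][{P}]=>[][{[P]}]=>[][{[[P]]}]=>[][{[[S]]}]=>[][{[[{P}]]}]=>[][{[[{[]}]]}]

P => PP   [P → P P]
PP => []P   [P → [ ]]
[]P => [][P]   [P → [ P ]]
[][P] => [][S]   [P → S]
[][S] => [][{P}]   [S → { P }]
[][{P}] => [][{[P]}]   [P → [ P ]]
[][{[P]}] => [][{[[P]]}]   [P → [ P ]]
[][{[[P]]}] => [][{[[S]]}]   [P → S]
[][{[[S]]}] => [][{[[{P}]]}]   [S → { P }]
[][{[[{P}]]}] => [][{[[{[]}]]}]   [P → [ ]]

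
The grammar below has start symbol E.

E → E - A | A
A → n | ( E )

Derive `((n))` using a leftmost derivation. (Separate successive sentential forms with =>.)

E => A => (E) => (A) => ((E)) => ((A)) => ((n))

E => A   [E → A]
A => (E)   [A → ( E )]
(E) => (A)   [E → A]
(A) => ((E))   [A → ( E )]
((E)) => ((A))   [E → A]
((A)) => ((n))   [A → n]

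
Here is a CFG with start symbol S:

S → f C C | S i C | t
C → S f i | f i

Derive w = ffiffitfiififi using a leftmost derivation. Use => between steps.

S=>fCC=>ffiC=>ffiSfi=>ffiSiCfi=>ffifCCiCfi=>ffiffiCiCfi=>ffiffiSfiiCfi=>ffiffitfiiCfi=>ffiffitfiififi

S => fCC   [S → f C C]
fCC => ffiC   [C → f i]
ffiC => ffiSfi   [C → S f i]
ffiSfi => ffiSiCfi   [S → S i C]
ffiSiCfi => ffifCCiCfi   [S → f C C]
ffifCCiCfi => ffiffiCiCfi   [C → f i]
ffiffiCiCfi => ffiffiSfiiCfi   [C → S f i]
ffiffiSfiiCfi => ffiffitfiiCfi   [S → t]
ffiffitfiiCfi => ffiffitfiififi   [C → f i]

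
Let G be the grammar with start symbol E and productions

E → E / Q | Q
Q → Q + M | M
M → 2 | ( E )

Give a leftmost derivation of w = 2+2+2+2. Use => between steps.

E => Q => Q+M => Q+M+M => Q+M+M+M => M+M+M+M => 2+M+M+M => 2+2+M+M => 2+2+2+M => 2+2+2+2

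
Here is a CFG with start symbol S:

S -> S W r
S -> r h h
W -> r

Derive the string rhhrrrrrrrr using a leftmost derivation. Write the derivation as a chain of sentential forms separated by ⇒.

S⇒SWr⇒SWrWr⇒SWrWrWr⇒SWrWrWrWr⇒rhhWrWrWrWr⇒rhhrrWrWrWr⇒rhhrrrrWrWr⇒rhhrrrrrrWr⇒rhhrrrrrrrr

S ⇒ SWr   [S -> S W r]
SWr ⇒ SWrWr   [S -> S W r]
SWrWr ⇒ SWrWrWr   [S -> S W r]
SWrWrWr ⇒ SWrWrWrWr   [S -> S W r]
SWrWrWrWr ⇒ rhhWrWrWrWr   [S -> r h h]
rhhWrWrWrWr ⇒ rhhrrWrWrWr   [W -> r]
rhhrrWrWrWr ⇒ rhhrrrrWrWr   [W -> r]
rhhrrrrWrWr ⇒ rhhrrrrrrWr   [W -> r]
rhhrrrrrrWr ⇒ rhhrrrrrrrr   [W -> r]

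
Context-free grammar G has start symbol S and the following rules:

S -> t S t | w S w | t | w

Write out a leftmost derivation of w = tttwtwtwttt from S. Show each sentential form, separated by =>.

S=>tSt=>ttStt=>tttSttt=>tttwSwttt=>tttwtStwttt=>tttwtwtwttt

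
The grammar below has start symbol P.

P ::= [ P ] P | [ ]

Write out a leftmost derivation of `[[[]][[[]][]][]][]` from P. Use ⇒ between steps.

P ⇒ [P]P ⇒ [[P]P]P ⇒ [[[]]P]P ⇒ [[[]][P]P]P ⇒ [[[]][[P]P]P]P ⇒ [[[]][[[]]P]P]P ⇒ [[[]][[[]][]]P]P ⇒ [[[]][[[]][]][]]P ⇒ [[[]][[[]][]][]][]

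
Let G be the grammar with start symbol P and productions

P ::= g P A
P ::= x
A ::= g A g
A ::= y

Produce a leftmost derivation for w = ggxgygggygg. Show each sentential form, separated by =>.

P=>gPA=>ggPAA=>ggxAA=>ggxgAgA=>ggxgygA=>ggxgyggAg=>ggxgygggAgg=>ggxgygggygg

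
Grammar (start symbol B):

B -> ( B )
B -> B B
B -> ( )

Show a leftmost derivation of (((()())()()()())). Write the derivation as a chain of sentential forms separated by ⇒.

B⇒(B)⇒((B))⇒((BB))⇒((BBB))⇒((BBBB))⇒((BBBBB))⇒(((B)BBBB))⇒(((BB)BBBB))⇒(((()B)BBBB))⇒(((()())BBBB))⇒(((()())()BBB))⇒(((()())()()BB))⇒(((()())()()()B))⇒(((()())()()()()))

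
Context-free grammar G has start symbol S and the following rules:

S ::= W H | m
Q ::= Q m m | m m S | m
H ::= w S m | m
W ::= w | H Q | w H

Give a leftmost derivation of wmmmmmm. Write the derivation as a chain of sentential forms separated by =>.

S => WH   [S ::= W H]
WH => HQH   [W ::= H Q]
HQH => wSmQH   [H ::= w S m]
wSmQH => wWHmQH   [S ::= W H]
wWHmQH => wHQHmQH   [W ::= H Q]
wHQHmQH => wmQHmQH   [H ::= m]
wmQHmQH => wmmHmQH   [Q ::= m]
wmmHmQH => wmmmmQH   [H ::= m]
wmmmmQH => wmmmmmH   [Q ::= m]
wmmmmmH => wmmmmmm   [H ::= m]

S=>WH=>HQH=>wSmQH=>wWHmQH=>wHQHmQH=>wmQHmQH=>wmmHmQH=>wmmmmQH=>wmmmmmH=>wmmmmmm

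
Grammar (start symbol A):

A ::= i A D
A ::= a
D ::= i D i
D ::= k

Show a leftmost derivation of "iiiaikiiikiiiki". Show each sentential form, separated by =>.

A => iAD   [A ::= i A D]
iAD => iiADD   [A ::= i A D]
iiADD => iiiADDD   [A ::= i A D]
iiiADDD => iiiaDDD   [A ::= a]
iiiaDDD => iiiaiDiDD   [D ::= i D i]
iiiaiDiDD => iiiaikiDD   [D ::= k]
iiiaikiDD => iiiaikiiDiD   [D ::= i D i]
iiiaikiiDiD => iiiaikiiiDiiD   [D ::= i D i]
iiiaikiiiDiiD => iiiaikiiikiiD   [D ::= k]
iiiaikiiikiiD => iiiaikiiikiiiDi   [D ::= i D i]
iiiaikiiikiiiDi => iiiaikiiikiiiki   [D ::= k]

A => iAD => iiADD => iiiADDD => iiiaDDD => iiiaiDiDD => iiiaikiDD => iiiaikiiDiD => iiiaikiiiDiiD => iiiaikiiikiiD => iiiaikiiikiiiDi => iiiaikiiikiiiki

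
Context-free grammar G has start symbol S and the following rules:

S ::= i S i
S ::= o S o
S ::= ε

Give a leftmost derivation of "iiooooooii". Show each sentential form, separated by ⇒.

S ⇒ iSi ⇒ iiSii ⇒ iioSoii ⇒ iiooSooii ⇒ iioooSoooii ⇒ iiooooooii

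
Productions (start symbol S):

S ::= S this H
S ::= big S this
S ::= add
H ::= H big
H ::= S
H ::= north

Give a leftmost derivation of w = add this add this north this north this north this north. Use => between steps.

S => S this H => S this H this H => add this H this H => add this S this H => add this S this H this H => add this S this H this H this H => add this S this H this H this H this H => add this add this H this H this H this H => add this add this north this H this H this H => add this add this north this north this H this H => add this add this north this north this north this H => add this add this north this north this north this north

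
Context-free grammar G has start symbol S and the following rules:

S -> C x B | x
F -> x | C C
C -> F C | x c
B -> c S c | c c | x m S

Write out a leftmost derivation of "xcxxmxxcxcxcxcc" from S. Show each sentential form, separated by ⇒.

S⇒CxB⇒xcxB⇒xcxxmS⇒xcxxmCxB⇒xcxxmFCxB⇒xcxxmCCCxB⇒xcxxmFCCCxB⇒xcxxmxCCCxB⇒xcxxmxxcCCxB⇒xcxxmxxcxcCxB⇒xcxxmxxcxcxcxB⇒xcxxmxxcxcxcxcc

S ⇒ CxB   [S -> C x B]
CxB ⇒ xcxB   [C -> x c]
xcxB ⇒ xcxxmS   [B -> x m S]
xcxxmS ⇒ xcxxmCxB   [S -> C x B]
xcxxmCxB ⇒ xcxxmFCxB   [C -> F C]
xcxxmFCxB ⇒ xcxxmCCCxB   [F -> C C]
xcxxmCCCxB ⇒ xcxxmFCCCxB   [C -> F C]
xcxxmFCCCxB ⇒ xcxxmxCCCxB   [F -> x]
xcxxmxCCCxB ⇒ xcxxmxxcCCxB   [C -> x c]
xcxxmxxcCCxB ⇒ xcxxmxxcxcCxB   [C -> x c]
xcxxmxxcxcCxB ⇒ xcxxmxxcxcxcxB   [C -> x c]
xcxxmxxcxcxcxB ⇒ xcxxmxxcxcxcxcc   [B -> c c]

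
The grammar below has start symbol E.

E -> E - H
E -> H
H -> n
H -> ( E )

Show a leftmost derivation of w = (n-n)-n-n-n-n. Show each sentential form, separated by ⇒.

E ⇒ E-H   [E -> E - H]
E-H ⇒ E-H-H   [E -> E - H]
E-H-H ⇒ E-H-H-H   [E -> E - H]
E-H-H-H ⇒ E-H-H-H-H   [E -> E - H]
E-H-H-H-H ⇒ H-H-H-H-H   [E -> H]
H-H-H-H-H ⇒ (E)-H-H-H-H   [H -> ( E )]
(E)-H-H-H-H ⇒ (E-H)-H-H-H-H   [E -> E - H]
(E-H)-H-H-H-H ⇒ (H-H)-H-H-H-H   [E -> H]
(H-H)-H-H-H-H ⇒ (n-H)-H-H-H-H   [H -> n]
(n-H)-H-H-H-H ⇒ (n-n)-H-H-H-H   [H -> n]
(n-n)-H-H-H-H ⇒ (n-n)-n-H-H-H   [H -> n]
(n-n)-n-H-H-H ⇒ (n-n)-n-n-H-H   [H -> n]
(n-n)-n-n-H-H ⇒ (n-n)-n-n-n-H   [H -> n]
(n-n)-n-n-n-H ⇒ (n-n)-n-n-n-n   [H -> n]

E⇒E-H⇒E-H-H⇒E-H-H-H⇒E-H-H-H-H⇒H-H-H-H-H⇒(E)-H-H-H-H⇒(E-H)-H-H-H-H⇒(H-H)-H-H-H-H⇒(n-H)-H-H-H-H⇒(n-n)-H-H-H-H⇒(n-n)-n-H-H-H⇒(n-n)-n-n-H-H⇒(n-n)-n-n-n-H⇒(n-n)-n-n-n-n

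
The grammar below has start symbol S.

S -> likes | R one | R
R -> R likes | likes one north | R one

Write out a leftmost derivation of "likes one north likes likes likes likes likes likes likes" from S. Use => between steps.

S => R => R likes => R likes likes => R likes likes likes => R likes likes likes likes => R likes likes likes likes likes => R likes likes likes likes likes likes => R likes likes likes likes likes likes likes => likes one north likes likes likes likes likes likes likes

S => R   [S -> R]
R => R likes   [R -> R likes]
R likes => R likes likes   [R -> R likes]
R likes likes => R likes likes likes   [R -> R likes]
R likes likes likes => R likes likes likes likes   [R -> R likes]
R likes likes likes likes => R likes likes likes likes likes   [R -> R likes]
R likes likes likes likes likes => R likes likes likes likes likes likes   [R -> R likes]
R likes likes likes likes likes likes => R likes likes likes likes likes likes likes   [R -> R likes]
R likes likes likes likes likes likes likes => likes one north likes likes likes likes likes likes likes   [R -> likes one north]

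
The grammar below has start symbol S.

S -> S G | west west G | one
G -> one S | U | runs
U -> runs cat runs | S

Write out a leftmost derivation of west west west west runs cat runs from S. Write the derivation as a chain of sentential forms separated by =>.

S => west west G => west west U => west west S => west west west west G => west west west west U => west west west west runs cat runs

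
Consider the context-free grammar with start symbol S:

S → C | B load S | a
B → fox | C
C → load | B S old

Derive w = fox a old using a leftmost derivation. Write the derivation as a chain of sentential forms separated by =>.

S => C => B S old => fox S old => fox a old

S => C   [S → C]
C => B S old   [C → B S old]
B S old => fox S old   [B → fox]
fox S old => fox a old   [S → a]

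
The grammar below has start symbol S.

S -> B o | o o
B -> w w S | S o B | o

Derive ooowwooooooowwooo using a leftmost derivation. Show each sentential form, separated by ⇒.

S ⇒ Bo ⇒ SoBo ⇒ BooBo ⇒ SoBooBo ⇒ oooBooBo ⇒ oooSoBooBo ⇒ oooBooBooBo ⇒ ooowwSooBooBo ⇒ ooowwooooBooBo ⇒ ooowwoooooooBo ⇒ ooowwooooooowwSo ⇒ ooowwooooooowwooo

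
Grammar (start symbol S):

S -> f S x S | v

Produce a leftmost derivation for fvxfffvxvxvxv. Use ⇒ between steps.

S ⇒ fSxS   [S -> f S x S]
fSxS ⇒ fvxS   [S -> v]
fvxS ⇒ fvxfSxS   [S -> f S x S]
fvxfSxS ⇒ fvxffSxSxS   [S -> f S x S]
fvxffSxSxS ⇒ fvxfffSxSxSxS   [S -> f S x S]
fvxfffSxSxSxS ⇒ fvxfffvxSxSxS   [S -> v]
fvxfffvxSxSxS ⇒ fvxfffvxvxSxS   [S -> v]
fvxfffvxvxSxS ⇒ fvxfffvxvxvxS   [S -> v]
fvxfffvxvxvxS ⇒ fvxfffvxvxvxv   [S -> v]

S ⇒ fSxS ⇒ fvxS ⇒ fvxfSxS ⇒ fvxffSxSxS ⇒ fvxfffSxSxSxS ⇒ fvxfffvxSxSxS ⇒ fvxfffvxvxSxS ⇒ fvxfffvxvxvxS ⇒ fvxfffvxvxvxv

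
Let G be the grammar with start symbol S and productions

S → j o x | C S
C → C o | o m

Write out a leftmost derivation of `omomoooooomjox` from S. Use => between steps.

S=>CS=>omS=>omCS=>omCoS=>omCooS=>omCoooS=>omCooooS=>omCoooooS=>omomoooooS=>omomoooooCS=>omomoooooomS=>omomoooooomjox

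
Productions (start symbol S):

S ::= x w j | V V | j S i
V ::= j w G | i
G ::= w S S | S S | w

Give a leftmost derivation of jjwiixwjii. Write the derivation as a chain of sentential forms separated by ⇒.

S ⇒ jSi ⇒ jVVi ⇒ jjwGVi ⇒ jjwSSVi ⇒ jjwVVSVi ⇒ jjwiVSVi ⇒ jjwiiSVi ⇒ jjwiixwjVi ⇒ jjwiixwjii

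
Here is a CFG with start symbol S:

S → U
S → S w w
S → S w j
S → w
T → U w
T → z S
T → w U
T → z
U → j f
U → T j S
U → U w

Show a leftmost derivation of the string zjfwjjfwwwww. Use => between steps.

S => Sww   [S → S w w]
Sww => Swwww   [S → S w w]
Swwww => Uwwww   [S → U]
Uwwww => Uwwwww   [U → U w]
Uwwwww => TjSwwwww   [U → T j S]
TjSwwwww => zSjSwwwww   [T → z S]
zSjSwwwww => zUjSwwwww   [S → U]
zUjSwwwww => zUwjSwwwww   [U → U w]
zUwjSwwwww => zjfwjSwwwww   [U → j f]
zjfwjSwwwww => zjfwjUwwwww   [S → U]
zjfwjUwwwww => zjfwjjfwwwww   [U → j f]

S => Sww => Swwww => Uwwww => Uwwwww => TjSwwwww => zSjSwwwww => zUjSwwwww => zUwjSwwwww => zjfwjSwwwww => zjfwjUwwwww => zjfwjjfwwwww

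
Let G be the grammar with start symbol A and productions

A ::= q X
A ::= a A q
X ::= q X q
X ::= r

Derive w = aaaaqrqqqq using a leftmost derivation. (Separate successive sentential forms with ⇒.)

A ⇒ aAq ⇒ aaAqq ⇒ aaaAqqq ⇒ aaaaAqqqq ⇒ aaaaqXqqqq ⇒ aaaaqrqqqq

A ⇒ aAq   [A ::= a A q]
aAq ⇒ aaAqq   [A ::= a A q]
aaAqq ⇒ aaaAqqq   [A ::= a A q]
aaaAqqq ⇒ aaaaAqqqq   [A ::= a A q]
aaaaAqqqq ⇒ aaaaqXqqqq   [A ::= q X]
aaaaqXqqqq ⇒ aaaaqrqqqq   [X ::= r]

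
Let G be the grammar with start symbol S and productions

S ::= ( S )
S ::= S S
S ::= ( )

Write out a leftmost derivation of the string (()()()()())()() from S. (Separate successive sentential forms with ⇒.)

S ⇒ SS   [S ::= S S]
SS ⇒ SSS   [S ::= S S]
SSS ⇒ (S)SS   [S ::= ( S )]
(S)SS ⇒ (SS)SS   [S ::= S S]
(SS)SS ⇒ (SSS)SS   [S ::= S S]
(SSS)SS ⇒ (SSSS)SS   [S ::= S S]
(SSSS)SS ⇒ (SSSSS)SS   [S ::= S S]
(SSSSS)SS ⇒ (()SSSS)SS   [S ::= ( )]
(()SSSS)SS ⇒ (()()SSS)SS   [S ::= ( )]
(()()SSS)SS ⇒ (()()()SS)SS   [S ::= ( )]
(()()()SS)SS ⇒ (()()()()S)SS   [S ::= ( )]
(()()()()S)SS ⇒ (()()()()())SS   [S ::= ( )]
(()()()()())SS ⇒ (()()()()())()S   [S ::= ( )]
(()()()()())()S ⇒ (()()()()())()()   [S ::= ( )]

S ⇒ SS ⇒ SSS ⇒ (S)SS ⇒ (SS)SS ⇒ (SSS)SS ⇒ (SSSS)SS ⇒ (SSSSS)SS ⇒ (()SSSS)SS ⇒ (()()SSS)SS ⇒ (()()()SS)SS ⇒ (()()()()S)SS ⇒ (()()()()())SS ⇒ (()()()()())()S ⇒ (()()()()())()()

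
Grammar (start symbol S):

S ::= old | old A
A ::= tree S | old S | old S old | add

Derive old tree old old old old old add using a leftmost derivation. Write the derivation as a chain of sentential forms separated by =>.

S => old A => old tree S => old tree old A => old tree old old S => old tree old old old A => old tree old old old old S => old tree old old old old old A => old tree old old old old old add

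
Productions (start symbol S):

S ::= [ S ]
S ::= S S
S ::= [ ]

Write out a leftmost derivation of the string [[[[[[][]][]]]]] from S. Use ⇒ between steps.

S ⇒ [S] ⇒ [[S]] ⇒ [[[S]]] ⇒ [[[[S]]]] ⇒ [[[[SS]]]] ⇒ [[[[[S]S]]]] ⇒ [[[[[SS]S]]]] ⇒ [[[[[[]S]S]]]] ⇒ [[[[[[][]]S]]]] ⇒ [[[[[[][]][]]]]]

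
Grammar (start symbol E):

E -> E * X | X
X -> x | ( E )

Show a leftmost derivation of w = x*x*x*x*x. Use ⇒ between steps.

E ⇒ E*X   [E -> E * X]
E*X ⇒ E*X*X   [E -> E * X]
E*X*X ⇒ E*X*X*X   [E -> E * X]
E*X*X*X ⇒ E*X*X*X*X   [E -> E * X]
E*X*X*X*X ⇒ X*X*X*X*X   [E -> X]
X*X*X*X*X ⇒ x*X*X*X*X   [X -> x]
x*X*X*X*X ⇒ x*x*X*X*X   [X -> x]
x*x*X*X*X ⇒ x*x*x*X*X   [X -> x]
x*x*x*X*X ⇒ x*x*x*x*X   [X -> x]
x*x*x*x*X ⇒ x*x*x*x*x   [X -> x]

E ⇒ E*X ⇒ E*X*X ⇒ E*X*X*X ⇒ E*X*X*X*X ⇒ X*X*X*X*X ⇒ x*X*X*X*X ⇒ x*x*X*X*X ⇒ x*x*x*X*X ⇒ x*x*x*x*X ⇒ x*x*x*x*x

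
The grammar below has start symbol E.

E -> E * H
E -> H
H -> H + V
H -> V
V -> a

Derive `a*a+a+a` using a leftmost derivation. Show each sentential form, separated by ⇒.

E ⇒ E*H ⇒ H*H ⇒ V*H ⇒ a*H ⇒ a*H+V ⇒ a*H+V+V ⇒ a*V+V+V ⇒ a*a+V+V ⇒ a*a+a+V ⇒ a*a+a+a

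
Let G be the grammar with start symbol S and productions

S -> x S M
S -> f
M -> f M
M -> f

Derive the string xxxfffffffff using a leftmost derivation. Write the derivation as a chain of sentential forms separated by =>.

S => xSM   [S -> x S M]
xSM => xxSMM   [S -> x S M]
xxSMM => xxxSMMM   [S -> x S M]
xxxSMMM => xxxfMMM   [S -> f]
xxxfMMM => xxxffMMM   [M -> f M]
xxxffMMM => xxxfffMMM   [M -> f M]
xxxfffMMM => xxxffffMMM   [M -> f M]
xxxffffMMM => xxxfffffMM   [M -> f]
xxxfffffMM => xxxffffffMM   [M -> f M]
xxxffffffMM => xxxfffffffMM   [M -> f M]
xxxfffffffMM => xxxffffffffM   [M -> f]
xxxffffffffM => xxxfffffffff   [M -> f]

S => xSM => xxSMM => xxxSMMM => xxxfMMM => xxxffMMM => xxxfffMMM => xxxffffMMM => xxxfffffMM => xxxffffffMM => xxxfffffffMM => xxxffffffffM => xxxfffffffff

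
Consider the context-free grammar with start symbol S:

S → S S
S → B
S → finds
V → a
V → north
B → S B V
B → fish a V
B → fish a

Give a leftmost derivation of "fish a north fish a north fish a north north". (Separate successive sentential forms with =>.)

S => B => S B V => S S B V => B S B V => fish a V S B V => fish a north S B V => fish a north B B V => fish a north fish a V B V => fish a north fish a north B V => fish a north fish a north fish a V V => fish a north fish a north fish a north V => fish a north fish a north fish a north north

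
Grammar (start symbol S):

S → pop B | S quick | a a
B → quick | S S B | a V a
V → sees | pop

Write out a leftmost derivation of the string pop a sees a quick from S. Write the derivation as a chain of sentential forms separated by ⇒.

S ⇒ S quick ⇒ pop B quick ⇒ pop a V a quick ⇒ pop a sees a quick

S ⇒ S quick   [S → S quick]
S quick ⇒ pop B quick   [S → pop B]
pop B quick ⇒ pop a V a quick   [B → a V a]
pop a V a quick ⇒ pop a sees a quick   [V → sees]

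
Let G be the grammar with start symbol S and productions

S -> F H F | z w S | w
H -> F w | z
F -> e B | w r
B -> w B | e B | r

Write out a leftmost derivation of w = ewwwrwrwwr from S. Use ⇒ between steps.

S ⇒ FHF ⇒ eBHF ⇒ ewBHF ⇒ ewwBHF ⇒ ewwwBHF ⇒ ewwwrHF ⇒ ewwwrFwF ⇒ ewwwrwrwF ⇒ ewwwrwrwwr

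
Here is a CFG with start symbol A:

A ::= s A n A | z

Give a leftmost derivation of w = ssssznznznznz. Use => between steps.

A => sAnA   [A ::= s A n A]
sAnA => ssAnAnA   [A ::= s A n A]
ssAnAnA => sssAnAnAnA   [A ::= s A n A]
sssAnAnAnA => ssssAnAnAnAnA   [A ::= s A n A]
ssssAnAnAnAnA => ssssznAnAnAnA   [A ::= z]
ssssznAnAnAnA => ssssznznAnAnA   [A ::= z]
ssssznznAnAnA => ssssznznznAnA   [A ::= z]
ssssznznznAnA => ssssznznznznA   [A ::= z]
ssssznznznznA => ssssznznznznz   [A ::= z]

A => sAnA => ssAnAnA => sssAnAnAnA => ssssAnAnAnAnA => ssssznAnAnAnA => ssssznznAnAnA => ssssznznznAnA => ssssznznznznA => ssssznznznznz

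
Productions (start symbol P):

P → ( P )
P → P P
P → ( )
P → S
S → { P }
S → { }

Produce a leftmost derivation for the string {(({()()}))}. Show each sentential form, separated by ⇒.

P ⇒ S ⇒ {P} ⇒ {(P)} ⇒ {((P))} ⇒ {((S))} ⇒ {(({P}))} ⇒ {(({PP}))} ⇒ {(({()P}))} ⇒ {(({()()}))}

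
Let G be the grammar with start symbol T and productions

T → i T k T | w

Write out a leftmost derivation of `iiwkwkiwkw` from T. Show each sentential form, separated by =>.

T=>iTkT=>iiTkTkT=>iiwkTkT=>iiwkwkT=>iiwkwkiTkT=>iiwkwkiwkT=>iiwkwkiwkw

T => iTkT   [T → i T k T]
iTkT => iiTkTkT   [T → i T k T]
iiTkTkT => iiwkTkT   [T → w]
iiwkTkT => iiwkwkT   [T → w]
iiwkwkT => iiwkwkiTkT   [T → i T k T]
iiwkwkiTkT => iiwkwkiwkT   [T → w]
iiwkwkiwkT => iiwkwkiwkw   [T → w]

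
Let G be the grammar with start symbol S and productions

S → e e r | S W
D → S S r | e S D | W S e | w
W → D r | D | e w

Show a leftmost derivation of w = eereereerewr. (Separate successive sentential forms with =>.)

S => SW   [S → S W]
SW => eerW   [S → e e r]
eerW => eerD   [W → D]
eerD => eerSSr   [D → S S r]
eerSSr => eereerSr   [S → e e r]
eereerSr => eereerSWr   [S → S W]
eereerSWr => eereereerWr   [S → e e r]
eereereerWr => eereereerewr   [W → e w]

S=>SW=>eerW=>eerD=>eerSSr=>eereerSr=>eereerSWr=>eereereerWr=>eereereerewr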